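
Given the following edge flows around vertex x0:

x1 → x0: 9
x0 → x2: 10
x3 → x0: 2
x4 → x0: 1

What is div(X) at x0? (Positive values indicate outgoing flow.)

Divergence = sum of outgoing flows = (-9) + 10 + (-2) + (-1) = -2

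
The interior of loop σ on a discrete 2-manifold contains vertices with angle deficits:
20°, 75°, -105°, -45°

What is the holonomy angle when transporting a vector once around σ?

Holonomy = total enclosed curvature = 20° + 75° + (-105°) + (-45°) = -55°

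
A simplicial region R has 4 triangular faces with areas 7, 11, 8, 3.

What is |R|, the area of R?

7 + 11 + 8 + 3 = 29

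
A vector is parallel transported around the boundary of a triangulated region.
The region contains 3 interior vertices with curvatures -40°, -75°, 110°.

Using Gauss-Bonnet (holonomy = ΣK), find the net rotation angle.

Holonomy = total enclosed curvature = (-40°) + (-75°) + 110° = -5°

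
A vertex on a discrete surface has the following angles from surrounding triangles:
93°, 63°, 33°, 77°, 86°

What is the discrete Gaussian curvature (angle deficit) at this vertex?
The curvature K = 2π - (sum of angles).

Sum of angles = 352°. K = 360° - 352° = 8° = 2π/45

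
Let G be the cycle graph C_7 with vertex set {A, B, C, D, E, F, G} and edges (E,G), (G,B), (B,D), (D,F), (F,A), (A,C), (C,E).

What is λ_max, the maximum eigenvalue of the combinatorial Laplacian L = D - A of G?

The cycle graph C_n has Laplacian eigenvalues λ_k = 2 − 2cos(2πk/n), k = 0, 1, …, n−1. Here n = 7:
k=0: 2 − 2cos(0) = 0.0; k=1: 2 − 2cos(2π/7) = 0.753; k=2: 2 − 2cos(4π/7) = 2.445; k=3: 2 − 2cos(6π/7) = 3.8019; k=4: 2 − 2cos(8π/7) = 3.8019; k=5: 2 − 2cos(10π/7) = 2.445; k=6: 2 − 2cos(12π/7) = 0.753.
Laplacian eigenvalues: [0.0, 0.753, 0.753, 2.445, 2.445, 3.8019, 3.8019]. Largest eigenvalue (spectral radius) = 3.8019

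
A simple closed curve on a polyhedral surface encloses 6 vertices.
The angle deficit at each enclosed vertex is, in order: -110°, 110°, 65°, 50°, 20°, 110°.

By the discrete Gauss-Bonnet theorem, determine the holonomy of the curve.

Holonomy = total enclosed curvature = (-110°) + 110° + 65° + 50° + 20° + 110° = 245°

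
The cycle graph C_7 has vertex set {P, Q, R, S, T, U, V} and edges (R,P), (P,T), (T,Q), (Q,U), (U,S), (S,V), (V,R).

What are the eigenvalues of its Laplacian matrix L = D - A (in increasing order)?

The cycle graph C_n has Laplacian eigenvalues λ_k = 2 − 2cos(2πk/n), k = 0, 1, …, n−1. Here n = 7:
k=0: 2 − 2cos(0) = 0.0; k=1: 2 − 2cos(2π/7) = 0.753; k=2: 2 − 2cos(4π/7) = 2.445; k=3: 2 − 2cos(6π/7) = 3.8019; k=4: 2 − 2cos(8π/7) = 3.8019; k=5: 2 − 2cos(10π/7) = 2.445; k=6: 2 − 2cos(12π/7) = 0.753.
Laplacian eigenvalues (increasing order): [0.0, 0.753, 0.753, 2.445, 2.445, 3.8019, 3.8019]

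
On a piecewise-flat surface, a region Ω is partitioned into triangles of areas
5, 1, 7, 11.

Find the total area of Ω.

5 + 1 + 7 + 11 = 24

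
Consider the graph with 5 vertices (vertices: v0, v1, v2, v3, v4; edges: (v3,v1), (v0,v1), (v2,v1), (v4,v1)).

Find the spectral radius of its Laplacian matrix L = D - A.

Degrees: deg(v0) = 1, deg(v1) = 4, deg(v2) = 1, deg(v3) = 1, deg(v4) = 1.
L = D − A with rows/columns ordered (v0, v1, v2, v3, v4):
  [ 1, -1,  0,  0,  0]
  [-1,  4, -1, -1, -1]
  [ 0, -1,  1,  0,  0]
  [ 0, -1,  0,  1,  0]
  [ 0, -1,  0,  0,  1]
Characteristic polynomial: det(λI − L) = λ(λ − 1)³(λ − 5).
Roots: λ = 0; (λ − 1) = 0 ⇒ λ = 1 (multiplicity 3); (λ − 5) = 0 ⇒ λ = 5.
(Check: the roots sum (with multiplicity) to 8, matching trace L = Σdeg = 2·4 = 8.)
Laplacian eigenvalues: [0.0, 1.0, 1.0, 1.0, 5.0]. Largest eigenvalue (spectral radius) = 5.0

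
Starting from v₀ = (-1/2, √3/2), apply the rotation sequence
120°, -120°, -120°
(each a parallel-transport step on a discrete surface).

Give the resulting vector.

Total rotation: 120° + (-120°) + (-120°) = -120°. Final vector: (1, 0)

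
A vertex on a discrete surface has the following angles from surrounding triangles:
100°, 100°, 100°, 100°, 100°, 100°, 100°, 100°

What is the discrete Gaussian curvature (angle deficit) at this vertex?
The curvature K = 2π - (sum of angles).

Sum of angles = 800°. K = 360° - 800° = -440°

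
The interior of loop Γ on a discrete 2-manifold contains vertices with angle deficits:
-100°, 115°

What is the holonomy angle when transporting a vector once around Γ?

Holonomy = total enclosed curvature = (-100°) + 115° = 15°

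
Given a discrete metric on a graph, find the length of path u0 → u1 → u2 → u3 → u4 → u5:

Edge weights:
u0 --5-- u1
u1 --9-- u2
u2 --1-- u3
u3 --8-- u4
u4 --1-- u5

Arc length = 5 + 9 + 1 + 8 + 1 = 24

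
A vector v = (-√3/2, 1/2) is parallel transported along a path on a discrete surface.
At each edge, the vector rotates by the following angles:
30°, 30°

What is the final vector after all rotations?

Total rotation: 30° + 30° = 60°. Final vector: (-0.8660, -0.5000)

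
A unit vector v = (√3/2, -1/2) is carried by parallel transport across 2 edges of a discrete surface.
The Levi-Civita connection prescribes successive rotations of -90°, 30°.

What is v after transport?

Total rotation: (-90°) + 30° = -60°. Final vector: (0, -1)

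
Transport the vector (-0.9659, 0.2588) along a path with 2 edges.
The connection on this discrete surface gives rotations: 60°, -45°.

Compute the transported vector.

Total rotation: 60° + (-45°) = 15°. Final vector: (-1, 0)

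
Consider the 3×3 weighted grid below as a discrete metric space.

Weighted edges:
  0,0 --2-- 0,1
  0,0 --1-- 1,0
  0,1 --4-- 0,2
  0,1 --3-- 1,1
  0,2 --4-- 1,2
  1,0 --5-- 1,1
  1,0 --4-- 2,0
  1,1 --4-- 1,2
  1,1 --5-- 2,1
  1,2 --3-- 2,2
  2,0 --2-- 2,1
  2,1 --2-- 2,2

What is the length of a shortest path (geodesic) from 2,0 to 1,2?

Shortest path: 2,0 → 2,1 → 2,2 → 1,2, total weight = 7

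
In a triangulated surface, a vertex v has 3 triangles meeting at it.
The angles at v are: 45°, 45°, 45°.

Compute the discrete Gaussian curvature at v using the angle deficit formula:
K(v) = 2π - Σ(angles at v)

Sum of angles = 135°. K = 360° - 135° = 225° = 5π/4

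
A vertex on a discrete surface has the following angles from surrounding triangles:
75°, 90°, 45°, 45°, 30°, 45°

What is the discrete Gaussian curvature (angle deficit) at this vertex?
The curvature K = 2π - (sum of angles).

Sum of angles = 330°. K = 360° - 330° = 30° = π/6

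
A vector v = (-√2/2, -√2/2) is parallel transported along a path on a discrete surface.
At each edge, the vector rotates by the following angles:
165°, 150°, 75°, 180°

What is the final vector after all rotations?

Total rotation: 165° + 150° + 75° + 180° = 570° ≡ -150° (mod 360°). Final vector: (0.2588, 0.9659)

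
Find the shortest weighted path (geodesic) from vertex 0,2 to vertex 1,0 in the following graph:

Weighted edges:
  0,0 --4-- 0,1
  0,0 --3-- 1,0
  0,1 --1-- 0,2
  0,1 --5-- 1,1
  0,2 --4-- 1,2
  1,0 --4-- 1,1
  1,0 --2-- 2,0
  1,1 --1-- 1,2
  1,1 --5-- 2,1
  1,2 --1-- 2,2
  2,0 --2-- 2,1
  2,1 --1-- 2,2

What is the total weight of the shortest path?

Shortest path: 0,2 → 0,1 → 0,0 → 1,0, total weight = 8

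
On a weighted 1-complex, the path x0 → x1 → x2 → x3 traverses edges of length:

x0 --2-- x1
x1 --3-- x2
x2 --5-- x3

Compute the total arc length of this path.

Arc length = 2 + 3 + 5 = 10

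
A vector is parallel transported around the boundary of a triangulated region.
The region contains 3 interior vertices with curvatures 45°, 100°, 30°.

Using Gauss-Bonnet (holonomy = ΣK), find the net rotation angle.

Holonomy = total enclosed curvature = 45° + 100° + 30° = 175°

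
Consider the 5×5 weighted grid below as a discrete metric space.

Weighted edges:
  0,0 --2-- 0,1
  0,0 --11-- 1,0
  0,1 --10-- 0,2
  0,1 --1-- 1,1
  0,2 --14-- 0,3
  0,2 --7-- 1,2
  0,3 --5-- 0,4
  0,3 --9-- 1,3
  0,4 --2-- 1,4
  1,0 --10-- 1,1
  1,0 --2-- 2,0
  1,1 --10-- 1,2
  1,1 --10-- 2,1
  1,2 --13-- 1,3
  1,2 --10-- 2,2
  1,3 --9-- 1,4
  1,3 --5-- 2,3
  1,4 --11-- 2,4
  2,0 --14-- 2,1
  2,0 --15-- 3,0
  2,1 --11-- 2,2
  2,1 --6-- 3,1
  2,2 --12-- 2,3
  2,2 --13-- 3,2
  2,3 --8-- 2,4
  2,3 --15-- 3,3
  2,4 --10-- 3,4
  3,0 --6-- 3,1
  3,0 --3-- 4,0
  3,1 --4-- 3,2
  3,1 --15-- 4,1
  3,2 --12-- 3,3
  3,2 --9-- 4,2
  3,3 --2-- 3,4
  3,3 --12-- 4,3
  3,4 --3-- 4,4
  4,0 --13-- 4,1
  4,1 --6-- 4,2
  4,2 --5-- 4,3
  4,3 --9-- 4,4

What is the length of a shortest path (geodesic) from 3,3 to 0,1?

Shortest path: 3,3 → 3,2 → 3,1 → 2,1 → 1,1 → 0,1, total weight = 33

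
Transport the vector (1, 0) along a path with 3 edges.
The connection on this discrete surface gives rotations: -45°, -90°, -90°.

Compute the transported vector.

Total rotation: (-45°) + (-90°) + (-90°) = -225° ≡ 135° (mod 360°). Final vector: (-0.7071, 0.7071)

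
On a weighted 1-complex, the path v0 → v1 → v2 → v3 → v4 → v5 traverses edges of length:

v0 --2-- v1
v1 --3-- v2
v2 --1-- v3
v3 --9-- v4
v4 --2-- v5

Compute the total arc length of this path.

Arc length = 2 + 3 + 1 + 9 + 2 = 17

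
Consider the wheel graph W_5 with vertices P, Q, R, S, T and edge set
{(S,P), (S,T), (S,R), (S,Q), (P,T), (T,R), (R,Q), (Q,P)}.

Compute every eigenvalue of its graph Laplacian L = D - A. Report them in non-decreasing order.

The wheel W_5 is the join K_1 ∨ C_4 (a hub joined to every vertex of a cycle of length 4). For a join G ∨ H (G on p vertices, H on q vertices) the Laplacian spectrum is 0, p+q, the eigenvalues of L(G) other than one 0 each shifted by +q, and the eigenvalues of L(H) other than one 0 each shifted by +p. With G = K_1 (p = 1, nothing left after dropping its 0) and H = C_4 (q = 4, eigenvalues 2 − 2cos(2πk/4), k = 0, …, 3; drop k = 0), the spectrum of W_5 is 0, 5, and 1 + (2 − 2cos(2πk/4)) = 3 − 2cos(2πk/4) for k = 1, …, 3:
k=1: 3 − 2cos(π/2) = 3.0; k=2: 3 − 2cos(π) = 5.0; k=3: 3 − 2cos(3π/2) = 3.0.
Laplacian eigenvalues (increasing order): [0.0, 3.0, 3.0, 5.0, 5.0]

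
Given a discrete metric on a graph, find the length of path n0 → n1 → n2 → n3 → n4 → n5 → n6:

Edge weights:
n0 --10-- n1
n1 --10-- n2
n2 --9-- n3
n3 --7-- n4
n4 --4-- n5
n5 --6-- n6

Arc length = 10 + 10 + 9 + 7 + 4 + 6 = 46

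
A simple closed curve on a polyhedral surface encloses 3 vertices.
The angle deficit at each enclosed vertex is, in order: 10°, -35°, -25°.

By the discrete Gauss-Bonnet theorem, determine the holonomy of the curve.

Holonomy = total enclosed curvature = 10° + (-35°) + (-25°) = -50°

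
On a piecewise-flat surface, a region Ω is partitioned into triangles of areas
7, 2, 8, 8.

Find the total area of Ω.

7 + 2 + 8 + 8 = 25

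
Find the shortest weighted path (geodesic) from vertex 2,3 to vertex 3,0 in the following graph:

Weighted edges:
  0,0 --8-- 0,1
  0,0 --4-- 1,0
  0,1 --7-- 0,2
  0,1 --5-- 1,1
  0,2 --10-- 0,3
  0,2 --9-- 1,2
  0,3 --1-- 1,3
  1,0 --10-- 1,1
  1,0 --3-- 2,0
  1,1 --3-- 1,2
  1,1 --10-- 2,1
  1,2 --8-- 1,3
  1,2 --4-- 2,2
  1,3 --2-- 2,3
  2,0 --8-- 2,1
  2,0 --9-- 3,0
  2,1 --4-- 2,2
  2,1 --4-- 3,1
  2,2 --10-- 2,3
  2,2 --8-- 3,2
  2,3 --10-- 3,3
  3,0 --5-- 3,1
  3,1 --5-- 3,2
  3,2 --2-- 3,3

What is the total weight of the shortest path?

Shortest path: 2,3 → 3,3 → 3,2 → 3,1 → 3,0, total weight = 22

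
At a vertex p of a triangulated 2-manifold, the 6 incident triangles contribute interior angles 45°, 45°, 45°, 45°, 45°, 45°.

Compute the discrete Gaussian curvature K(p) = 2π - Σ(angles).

Sum of angles = 270°. K = 360° - 270° = 90° = π/2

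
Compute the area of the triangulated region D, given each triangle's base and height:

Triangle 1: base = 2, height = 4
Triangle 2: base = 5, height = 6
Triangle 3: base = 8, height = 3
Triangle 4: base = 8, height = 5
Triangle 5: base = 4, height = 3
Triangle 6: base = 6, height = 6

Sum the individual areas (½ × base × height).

(1/2)×2×4 + (1/2)×5×6 + (1/2)×8×3 + (1/2)×8×5 + (1/2)×4×3 + (1/2)×6×6 = 75.0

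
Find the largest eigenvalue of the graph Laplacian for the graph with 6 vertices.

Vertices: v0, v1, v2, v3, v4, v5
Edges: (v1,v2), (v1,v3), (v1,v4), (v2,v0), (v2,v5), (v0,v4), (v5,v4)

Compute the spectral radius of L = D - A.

Degrees: deg(v0) = 2, deg(v1) = 3, deg(v2) = 3, deg(v3) = 1, deg(v4) = 3, deg(v5) = 2.
L = D − A with rows/columns ordered (v0, v1, v2, v3, v4, v5):
  [ 2,  0, -1,  0, -1,  0]
  [ 0,  3, -1, -1, -1,  0]
  [-1, -1,  3,  0,  0, -1]
  [ 0, -1,  0,  1,  0,  0]
  [-1, -1,  0,  0,  3, -1]
  [ 0,  0, -1,  0, -1,  2]
Characteristic polynomial: det(λI − L) = λ(λ² − 6λ + 4)(λ − 2)(λ − 3)².
Roots: λ = 0; (λ² − 6λ + 4) = 0 ⇒ λ = 3 ± √5 ≈ 0.7639, 5.2361; (λ − 2) = 0 ⇒ λ = 2; (λ − 3) = 0 ⇒ λ = 3 (multiplicity 2).
(Check: the roots sum (with multiplicity) to 14, matching trace L = Σdeg = 2·7 = 14.)
Laplacian eigenvalues: [0.0, 0.7639, 2.0, 3.0, 3.0, 5.2361]. Largest eigenvalue (spectral radius) = 5.2361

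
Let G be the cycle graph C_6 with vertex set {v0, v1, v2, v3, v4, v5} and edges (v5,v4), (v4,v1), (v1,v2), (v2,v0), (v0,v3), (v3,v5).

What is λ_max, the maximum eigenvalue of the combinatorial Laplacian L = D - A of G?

The cycle graph C_n has Laplacian eigenvalues λ_k = 2 − 2cos(2πk/n), k = 0, 1, …, n−1. Here n = 6:
k=0: 2 − 2cos(0) = 0.0; k=1: 2 − 2cos(π/3) = 1.0; k=2: 2 − 2cos(2π/3) = 3.0; k=3: 2 − 2cos(π) = 4.0; k=4: 2 − 2cos(4π/3) = 3.0; k=5: 2 − 2cos(5π/3) = 1.0.
Laplacian eigenvalues: [0.0, 1.0, 1.0, 3.0, 3.0, 4.0]. Largest eigenvalue (spectral radius) = 4.0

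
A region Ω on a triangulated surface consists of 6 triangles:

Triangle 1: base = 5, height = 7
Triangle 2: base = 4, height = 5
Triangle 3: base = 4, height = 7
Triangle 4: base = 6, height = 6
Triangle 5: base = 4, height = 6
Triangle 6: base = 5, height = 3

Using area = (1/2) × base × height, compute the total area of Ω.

(1/2)×5×7 + (1/2)×4×5 + (1/2)×4×7 + (1/2)×6×6 + (1/2)×4×6 + (1/2)×5×3 = 79.0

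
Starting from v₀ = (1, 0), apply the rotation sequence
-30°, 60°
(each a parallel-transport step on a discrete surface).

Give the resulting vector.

Total rotation: (-30°) + 60° = 30°. Final vector: (0.8660, 0.5000)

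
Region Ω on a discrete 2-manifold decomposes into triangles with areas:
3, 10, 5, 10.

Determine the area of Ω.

3 + 10 + 5 + 10 = 28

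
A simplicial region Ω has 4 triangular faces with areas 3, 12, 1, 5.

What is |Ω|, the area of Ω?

3 + 12 + 1 + 5 = 21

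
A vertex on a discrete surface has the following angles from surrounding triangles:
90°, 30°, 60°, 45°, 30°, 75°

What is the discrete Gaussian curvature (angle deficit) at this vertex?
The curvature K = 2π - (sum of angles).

Sum of angles = 330°. K = 360° - 330° = 30° = π/6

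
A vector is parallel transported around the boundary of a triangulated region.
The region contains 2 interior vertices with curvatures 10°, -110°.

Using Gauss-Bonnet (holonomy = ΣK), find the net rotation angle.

Holonomy = total enclosed curvature = 10° + (-110°) = -100°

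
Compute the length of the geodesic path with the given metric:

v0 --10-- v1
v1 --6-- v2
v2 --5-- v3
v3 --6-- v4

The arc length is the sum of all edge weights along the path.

Arc length = 10 + 6 + 5 + 6 = 27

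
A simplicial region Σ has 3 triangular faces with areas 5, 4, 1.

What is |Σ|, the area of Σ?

5 + 4 + 1 = 10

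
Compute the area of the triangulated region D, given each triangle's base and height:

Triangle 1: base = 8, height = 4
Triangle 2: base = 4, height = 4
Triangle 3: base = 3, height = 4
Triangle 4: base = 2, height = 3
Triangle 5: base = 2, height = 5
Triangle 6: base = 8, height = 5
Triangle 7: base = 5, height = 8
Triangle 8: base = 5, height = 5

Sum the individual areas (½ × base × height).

(1/2)×8×4 + (1/2)×4×4 + (1/2)×3×4 + (1/2)×2×3 + (1/2)×2×5 + (1/2)×8×5 + (1/2)×5×8 + (1/2)×5×5 = 90.5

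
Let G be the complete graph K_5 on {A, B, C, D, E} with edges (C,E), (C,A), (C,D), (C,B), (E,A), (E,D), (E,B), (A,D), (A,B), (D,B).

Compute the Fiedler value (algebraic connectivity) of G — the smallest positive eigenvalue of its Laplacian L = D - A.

For the complete graph K_n, L = nI − J (J = all-ones matrix). J has eigenvalues n (once, eigenvector 𝟙) and 0 (multiplicity n−1), so L has eigenvalues 0 (once) and n (multiplicity n−1). Here n = 5: eigenvalue 0 once and 5 with multiplicity 4.
Laplacian eigenvalues: [0.0, 5.0, 5.0, 5.0, 5.0]. Algebraic connectivity (smallest non-zero eigenvalue) = 5.0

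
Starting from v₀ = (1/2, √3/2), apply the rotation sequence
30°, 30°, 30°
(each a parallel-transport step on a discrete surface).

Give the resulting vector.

Total rotation: 30° + 30° + 30° = 90°. Final vector: (-0.8660, 0.5000)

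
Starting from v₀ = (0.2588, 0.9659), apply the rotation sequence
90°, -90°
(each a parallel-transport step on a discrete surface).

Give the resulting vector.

Total rotation: 90° + (-90°) = 0°. Final vector: (0.2588, 0.9659)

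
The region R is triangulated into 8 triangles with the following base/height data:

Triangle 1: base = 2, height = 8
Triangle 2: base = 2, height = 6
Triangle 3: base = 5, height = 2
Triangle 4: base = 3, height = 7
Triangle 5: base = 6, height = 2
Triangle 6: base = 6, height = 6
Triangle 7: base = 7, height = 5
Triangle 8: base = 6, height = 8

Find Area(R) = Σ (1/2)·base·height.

(1/2)×2×8 + (1/2)×2×6 + (1/2)×5×2 + (1/2)×3×7 + (1/2)×6×2 + (1/2)×6×6 + (1/2)×7×5 + (1/2)×6×8 = 95.0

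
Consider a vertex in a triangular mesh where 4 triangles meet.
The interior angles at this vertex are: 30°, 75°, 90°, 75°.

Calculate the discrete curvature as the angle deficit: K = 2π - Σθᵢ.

Sum of angles = 270°. K = 360° - 270° = 90° = π/2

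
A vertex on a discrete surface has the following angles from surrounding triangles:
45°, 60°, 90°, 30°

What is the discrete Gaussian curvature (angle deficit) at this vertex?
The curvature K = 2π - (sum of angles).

Sum of angles = 225°. K = 360° - 225° = 135°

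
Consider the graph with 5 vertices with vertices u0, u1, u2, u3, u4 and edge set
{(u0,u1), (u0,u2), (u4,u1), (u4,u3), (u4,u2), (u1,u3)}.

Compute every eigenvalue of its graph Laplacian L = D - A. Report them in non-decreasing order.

Degrees: deg(u0) = 2, deg(u1) = 3, deg(u2) = 2, deg(u3) = 2, deg(u4) = 3.
L = D − A with rows/columns ordered (u0, u1, u2, u3, u4):
  [ 2, -1, -1,  0,  0]
  [-1,  3,  0, -1, -1]
  [-1,  0,  2,  0, -1]
  [ 0, -1,  0,  2, -1]
  [ 0, -1, -1, -1,  3]
Characteristic polynomial: det(λI − L) = λ(λ² − 5λ + 5)(λ² − 7λ + 11).
Roots: λ = 0; (λ² − 5λ + 5) = 0 ⇒ λ = (5 ± √5)/2 ≈ 1.382, 3.618; (λ² − 7λ + 11) = 0 ⇒ λ = (7 ± √5)/2 ≈ 2.382, 4.618.
(Check: the roots sum (with multiplicity) to 12, matching trace L = Σdeg = 2·6 = 12.)
Laplacian eigenvalues (increasing order): [0.0, 1.382, 2.382, 3.618, 4.618]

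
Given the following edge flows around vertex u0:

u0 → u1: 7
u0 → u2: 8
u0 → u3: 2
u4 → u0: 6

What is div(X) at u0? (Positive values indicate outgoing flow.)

Divergence = sum of outgoing flows = 7 + 8 + 2 + (-6) = 11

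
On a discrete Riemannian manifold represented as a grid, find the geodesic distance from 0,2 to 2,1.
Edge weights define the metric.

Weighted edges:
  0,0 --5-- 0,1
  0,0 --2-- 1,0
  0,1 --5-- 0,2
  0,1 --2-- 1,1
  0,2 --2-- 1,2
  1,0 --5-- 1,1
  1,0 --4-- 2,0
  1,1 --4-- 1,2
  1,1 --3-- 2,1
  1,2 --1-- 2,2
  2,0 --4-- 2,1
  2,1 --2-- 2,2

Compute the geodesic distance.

Shortest path: 0,2 → 1,2 → 2,2 → 2,1, total weight = 5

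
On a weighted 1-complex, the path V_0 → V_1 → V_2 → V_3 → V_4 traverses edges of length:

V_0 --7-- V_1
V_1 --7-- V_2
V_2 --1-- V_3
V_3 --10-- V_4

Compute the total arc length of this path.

Arc length = 7 + 7 + 1 + 10 = 25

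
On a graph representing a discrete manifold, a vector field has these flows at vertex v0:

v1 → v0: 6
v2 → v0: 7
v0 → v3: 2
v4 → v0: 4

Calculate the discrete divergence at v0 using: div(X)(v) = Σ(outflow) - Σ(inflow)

Divergence = sum of outgoing flows = (-6) + (-7) + 2 + (-4) = -15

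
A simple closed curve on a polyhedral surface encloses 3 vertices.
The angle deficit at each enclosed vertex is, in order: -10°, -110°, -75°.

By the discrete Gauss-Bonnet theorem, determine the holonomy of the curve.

Holonomy = total enclosed curvature = (-10°) + (-110°) + (-75°) = -195°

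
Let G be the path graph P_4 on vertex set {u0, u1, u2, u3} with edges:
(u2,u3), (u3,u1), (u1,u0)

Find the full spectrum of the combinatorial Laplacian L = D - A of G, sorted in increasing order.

The path graph P_n has Laplacian eigenvalues λ_k = 2 − 2cos(kπ/n), k = 0, 1, …, n−1. Here n = 4:
k=0: 2 − 2cos(0) = 0.0; k=1: 2 − 2cos(π/4) = 0.5858; k=2: 2 − 2cos(π/2) = 2.0; k=3: 2 − 2cos(3π/4) = 3.4142.
Laplacian eigenvalues (increasing order): [0.0, 0.5858, 2.0, 3.4142]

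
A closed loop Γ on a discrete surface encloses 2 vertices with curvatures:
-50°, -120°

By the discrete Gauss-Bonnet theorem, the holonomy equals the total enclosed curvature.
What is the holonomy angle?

Holonomy = total enclosed curvature = (-50°) + (-120°) = -170°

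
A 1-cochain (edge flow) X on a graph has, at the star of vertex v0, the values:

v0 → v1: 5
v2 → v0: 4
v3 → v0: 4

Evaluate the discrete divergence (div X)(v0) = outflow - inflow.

Divergence = sum of outgoing flows = 5 + (-4) + (-4) = -3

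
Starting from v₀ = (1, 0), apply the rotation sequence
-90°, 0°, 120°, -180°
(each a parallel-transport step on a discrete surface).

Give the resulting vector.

Total rotation: (-90°) + 0° + 120° + (-180°) = -150°. Final vector: (-0.8660, -0.5000)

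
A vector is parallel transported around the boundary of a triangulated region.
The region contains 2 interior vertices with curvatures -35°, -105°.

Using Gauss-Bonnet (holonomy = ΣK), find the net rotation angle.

Holonomy = total enclosed curvature = (-35°) + (-105°) = -140°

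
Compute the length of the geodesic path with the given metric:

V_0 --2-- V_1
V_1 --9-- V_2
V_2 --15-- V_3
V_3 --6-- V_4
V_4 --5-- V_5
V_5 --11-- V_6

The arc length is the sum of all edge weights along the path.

Arc length = 2 + 9 + 15 + 6 + 5 + 11 = 48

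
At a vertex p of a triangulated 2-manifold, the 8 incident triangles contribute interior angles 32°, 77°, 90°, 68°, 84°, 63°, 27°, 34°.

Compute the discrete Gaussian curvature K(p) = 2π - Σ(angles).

Sum of angles = 475°. K = 360° - 475° = -115° = -23π/36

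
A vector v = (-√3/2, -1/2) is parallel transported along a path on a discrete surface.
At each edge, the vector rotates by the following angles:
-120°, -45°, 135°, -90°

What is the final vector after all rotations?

Total rotation: (-120°) + (-45°) + 135° + (-90°) = -120°. Final vector: (0, 1)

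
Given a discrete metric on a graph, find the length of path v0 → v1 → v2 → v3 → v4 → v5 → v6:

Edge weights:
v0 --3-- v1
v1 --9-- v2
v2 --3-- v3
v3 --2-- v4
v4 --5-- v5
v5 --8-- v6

Arc length = 3 + 9 + 3 + 2 + 5 + 8 = 30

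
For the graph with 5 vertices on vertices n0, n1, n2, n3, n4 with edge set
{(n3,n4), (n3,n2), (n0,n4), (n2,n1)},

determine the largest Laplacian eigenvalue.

Degrees: deg(n0) = 1, deg(n1) = 1, deg(n2) = 2, deg(n3) = 2, deg(n4) = 2.
L = D − A with rows/columns ordered (n0, n1, n2, n3, n4):
  [ 1,  0,  0,  0, -1]
  [ 0,  1, -1,  0,  0]
  [ 0, -1,  2, -1,  0]
  [ 0,  0, -1,  2, -1]
  [-1,  0,  0, -1,  2]
Characteristic polynomial: det(λI − L) = λ(λ² − 3λ + 1)(λ² − 5λ + 5).
Roots: λ = 0; (λ² − 3λ + 1) = 0 ⇒ λ = (3 ± √5)/2 ≈ 0.382, 2.618; (λ² − 5λ + 5) = 0 ⇒ λ = (5 ± √5)/2 ≈ 1.382, 3.618.
(Check: the roots sum (with multiplicity) to 8, matching trace L = Σdeg = 2·4 = 8.)
Laplacian eigenvalues: [0.0, 0.382, 1.382, 2.618, 3.618]. Largest eigenvalue (spectral radius) = 3.618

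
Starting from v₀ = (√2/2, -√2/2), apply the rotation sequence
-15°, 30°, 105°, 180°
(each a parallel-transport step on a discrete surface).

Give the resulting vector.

Total rotation: (-15°) + 30° + 105° + 180° = 300° ≡ -60° (mod 360°). Final vector: (-0.2588, -0.9659)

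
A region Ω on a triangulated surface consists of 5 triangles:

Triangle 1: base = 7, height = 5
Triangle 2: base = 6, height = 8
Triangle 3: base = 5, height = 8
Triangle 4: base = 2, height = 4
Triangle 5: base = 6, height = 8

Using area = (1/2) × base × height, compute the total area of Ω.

(1/2)×7×5 + (1/2)×6×8 + (1/2)×5×8 + (1/2)×2×4 + (1/2)×6×8 = 89.5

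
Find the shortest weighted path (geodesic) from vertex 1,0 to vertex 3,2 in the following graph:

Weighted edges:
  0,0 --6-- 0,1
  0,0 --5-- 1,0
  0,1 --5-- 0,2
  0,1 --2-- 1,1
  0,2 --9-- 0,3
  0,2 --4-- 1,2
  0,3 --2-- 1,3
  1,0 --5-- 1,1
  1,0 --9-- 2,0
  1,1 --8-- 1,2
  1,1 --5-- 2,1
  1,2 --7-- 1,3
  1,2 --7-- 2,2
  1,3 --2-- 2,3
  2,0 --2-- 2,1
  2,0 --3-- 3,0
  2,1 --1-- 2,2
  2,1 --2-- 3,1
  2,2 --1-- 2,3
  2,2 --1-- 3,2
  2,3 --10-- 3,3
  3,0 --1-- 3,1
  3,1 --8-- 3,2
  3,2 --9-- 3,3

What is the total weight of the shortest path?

Shortest path: 1,0 → 1,1 → 2,1 → 2,2 → 3,2, total weight = 12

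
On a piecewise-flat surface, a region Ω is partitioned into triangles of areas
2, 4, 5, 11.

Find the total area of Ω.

2 + 4 + 5 + 11 = 22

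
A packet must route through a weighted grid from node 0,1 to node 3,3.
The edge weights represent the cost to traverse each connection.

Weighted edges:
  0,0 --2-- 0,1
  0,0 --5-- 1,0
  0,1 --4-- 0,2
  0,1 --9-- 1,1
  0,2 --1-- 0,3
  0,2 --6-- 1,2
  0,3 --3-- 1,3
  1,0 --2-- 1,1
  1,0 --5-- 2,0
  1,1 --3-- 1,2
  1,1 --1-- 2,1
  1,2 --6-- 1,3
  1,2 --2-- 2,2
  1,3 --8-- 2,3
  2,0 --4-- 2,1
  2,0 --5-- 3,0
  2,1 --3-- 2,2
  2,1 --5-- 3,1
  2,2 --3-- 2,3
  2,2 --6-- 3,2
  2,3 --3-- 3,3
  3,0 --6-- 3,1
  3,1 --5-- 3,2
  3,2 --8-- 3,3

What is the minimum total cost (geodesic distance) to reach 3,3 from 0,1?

Shortest path: 0,1 → 0,2 → 1,2 → 2,2 → 2,3 → 3,3, total weight = 18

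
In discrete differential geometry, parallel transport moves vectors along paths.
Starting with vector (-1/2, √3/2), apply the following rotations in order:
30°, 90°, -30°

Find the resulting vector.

Total rotation: 30° + 90° + (-30°) = 90°. Final vector: (-0.8660, -0.5000)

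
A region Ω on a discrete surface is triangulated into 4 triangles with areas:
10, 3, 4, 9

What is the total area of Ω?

10 + 3 + 4 + 9 = 26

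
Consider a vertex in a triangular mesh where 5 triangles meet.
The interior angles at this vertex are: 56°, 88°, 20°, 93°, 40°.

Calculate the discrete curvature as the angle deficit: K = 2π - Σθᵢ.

Sum of angles = 297°. K = 360° - 297° = 63° = 7π/20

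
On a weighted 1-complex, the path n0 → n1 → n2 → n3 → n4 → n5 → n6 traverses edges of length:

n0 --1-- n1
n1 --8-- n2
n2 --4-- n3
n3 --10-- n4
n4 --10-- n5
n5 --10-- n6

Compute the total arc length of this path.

Arc length = 1 + 8 + 4 + 10 + 10 + 10 = 43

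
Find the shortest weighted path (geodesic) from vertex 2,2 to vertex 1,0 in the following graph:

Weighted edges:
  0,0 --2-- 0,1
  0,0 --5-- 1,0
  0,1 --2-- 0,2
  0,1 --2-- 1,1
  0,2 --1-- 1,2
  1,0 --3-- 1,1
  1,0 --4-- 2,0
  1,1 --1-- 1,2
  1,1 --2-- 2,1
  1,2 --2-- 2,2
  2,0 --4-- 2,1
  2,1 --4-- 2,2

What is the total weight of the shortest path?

Shortest path: 2,2 → 1,2 → 1,1 → 1,0, total weight = 6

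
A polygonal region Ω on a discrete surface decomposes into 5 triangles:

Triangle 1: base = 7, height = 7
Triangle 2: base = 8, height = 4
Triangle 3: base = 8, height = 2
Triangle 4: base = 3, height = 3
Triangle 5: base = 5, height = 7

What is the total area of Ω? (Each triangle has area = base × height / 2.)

(1/2)×7×7 + (1/2)×8×4 + (1/2)×8×2 + (1/2)×3×3 + (1/2)×5×7 = 70.5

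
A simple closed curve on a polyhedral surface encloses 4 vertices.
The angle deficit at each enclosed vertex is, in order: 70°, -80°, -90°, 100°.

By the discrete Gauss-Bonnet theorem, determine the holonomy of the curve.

Holonomy = total enclosed curvature = 70° + (-80°) + (-90°) + 100° = 0°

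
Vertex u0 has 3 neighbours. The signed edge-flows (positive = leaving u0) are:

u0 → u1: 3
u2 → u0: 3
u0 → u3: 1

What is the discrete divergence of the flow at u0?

Divergence = sum of outgoing flows = 3 + (-3) + 1 = 1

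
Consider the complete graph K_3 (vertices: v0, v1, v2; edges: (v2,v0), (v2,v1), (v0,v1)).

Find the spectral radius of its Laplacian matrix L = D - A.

For the complete graph K_n, L = nI − J (J = all-ones matrix). J has eigenvalues n (once, eigenvector 𝟙) and 0 (multiplicity n−1), so L has eigenvalues 0 (once) and n (multiplicity n−1). Here n = 3: eigenvalue 0 once and 3 with multiplicity 2.
Laplacian eigenvalues: [0.0, 3.0, 3.0]. Largest eigenvalue (spectral radius) = 3.0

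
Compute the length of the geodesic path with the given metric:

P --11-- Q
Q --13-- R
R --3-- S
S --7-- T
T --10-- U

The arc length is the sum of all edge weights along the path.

Arc length = 11 + 13 + 3 + 7 + 10 = 44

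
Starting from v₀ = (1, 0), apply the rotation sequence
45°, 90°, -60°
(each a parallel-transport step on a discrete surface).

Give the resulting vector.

Total rotation: 45° + 90° + (-60°) = 75°. Final vector: (0.2588, 0.9659)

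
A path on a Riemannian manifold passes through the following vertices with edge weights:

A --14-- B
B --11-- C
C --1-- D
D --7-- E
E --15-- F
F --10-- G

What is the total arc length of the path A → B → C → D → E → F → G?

Arc length = 14 + 11 + 1 + 7 + 15 + 10 = 58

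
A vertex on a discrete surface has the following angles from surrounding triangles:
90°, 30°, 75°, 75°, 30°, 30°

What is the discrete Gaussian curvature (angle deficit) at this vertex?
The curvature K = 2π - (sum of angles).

Sum of angles = 330°. K = 360° - 330° = 30°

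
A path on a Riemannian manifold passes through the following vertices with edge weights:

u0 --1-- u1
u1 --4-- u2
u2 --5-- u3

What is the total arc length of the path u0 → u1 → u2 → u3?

Arc length = 1 + 4 + 5 = 10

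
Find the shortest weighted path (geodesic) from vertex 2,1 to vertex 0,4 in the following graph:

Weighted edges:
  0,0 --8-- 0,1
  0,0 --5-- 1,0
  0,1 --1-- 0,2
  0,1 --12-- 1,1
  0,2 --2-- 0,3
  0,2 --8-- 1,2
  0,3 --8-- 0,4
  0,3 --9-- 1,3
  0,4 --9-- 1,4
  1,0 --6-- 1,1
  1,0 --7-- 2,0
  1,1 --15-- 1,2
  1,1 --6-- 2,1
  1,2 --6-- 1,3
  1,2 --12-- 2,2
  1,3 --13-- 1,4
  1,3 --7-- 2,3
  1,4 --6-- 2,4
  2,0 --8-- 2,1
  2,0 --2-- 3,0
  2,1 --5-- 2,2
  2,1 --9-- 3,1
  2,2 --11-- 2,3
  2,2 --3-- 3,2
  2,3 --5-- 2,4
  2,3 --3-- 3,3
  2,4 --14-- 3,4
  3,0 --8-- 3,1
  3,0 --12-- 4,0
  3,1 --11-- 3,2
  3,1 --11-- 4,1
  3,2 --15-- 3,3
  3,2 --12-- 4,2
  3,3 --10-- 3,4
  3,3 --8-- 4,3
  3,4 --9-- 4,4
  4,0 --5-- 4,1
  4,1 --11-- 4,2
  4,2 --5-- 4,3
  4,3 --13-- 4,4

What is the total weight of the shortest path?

Shortest path: 2,1 → 1,1 → 0,1 → 0,2 → 0,3 → 0,4, total weight = 29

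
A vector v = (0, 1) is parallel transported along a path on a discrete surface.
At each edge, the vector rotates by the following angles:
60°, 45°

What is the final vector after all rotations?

Total rotation: 60° + 45° = 105°. Final vector: (-0.9659, -0.2588)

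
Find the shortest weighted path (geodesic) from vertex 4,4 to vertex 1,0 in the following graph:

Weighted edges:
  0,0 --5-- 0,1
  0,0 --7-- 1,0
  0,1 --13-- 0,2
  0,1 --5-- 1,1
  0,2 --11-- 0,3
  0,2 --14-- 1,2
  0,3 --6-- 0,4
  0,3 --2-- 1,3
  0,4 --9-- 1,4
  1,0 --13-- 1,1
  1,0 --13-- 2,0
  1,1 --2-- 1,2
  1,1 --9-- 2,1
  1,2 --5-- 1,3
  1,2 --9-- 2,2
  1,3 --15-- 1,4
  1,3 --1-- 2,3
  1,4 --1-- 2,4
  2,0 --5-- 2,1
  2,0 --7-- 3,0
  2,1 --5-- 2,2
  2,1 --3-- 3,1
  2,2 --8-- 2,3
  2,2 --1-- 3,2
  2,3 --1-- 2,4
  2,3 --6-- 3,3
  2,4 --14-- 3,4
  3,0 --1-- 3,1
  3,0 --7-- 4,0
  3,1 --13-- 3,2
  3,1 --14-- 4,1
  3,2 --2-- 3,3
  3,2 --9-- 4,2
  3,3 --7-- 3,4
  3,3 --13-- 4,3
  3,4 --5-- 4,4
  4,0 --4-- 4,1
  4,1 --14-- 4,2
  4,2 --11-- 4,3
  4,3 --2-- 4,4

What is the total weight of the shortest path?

Shortest path: 4,4 → 3,4 → 3,3 → 3,2 → 2,2 → 2,1 → 2,0 → 1,0, total weight = 38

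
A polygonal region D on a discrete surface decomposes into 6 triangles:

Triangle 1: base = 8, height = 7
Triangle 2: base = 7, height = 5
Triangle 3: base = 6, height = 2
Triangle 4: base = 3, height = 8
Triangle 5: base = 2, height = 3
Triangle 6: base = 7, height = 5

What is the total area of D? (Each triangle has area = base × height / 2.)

(1/2)×8×7 + (1/2)×7×5 + (1/2)×6×2 + (1/2)×3×8 + (1/2)×2×3 + (1/2)×7×5 = 84.0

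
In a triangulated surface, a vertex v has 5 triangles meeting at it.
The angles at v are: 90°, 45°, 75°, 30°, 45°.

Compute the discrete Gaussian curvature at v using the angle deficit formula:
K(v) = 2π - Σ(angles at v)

Sum of angles = 285°. K = 360° - 285° = 75° = 5π/12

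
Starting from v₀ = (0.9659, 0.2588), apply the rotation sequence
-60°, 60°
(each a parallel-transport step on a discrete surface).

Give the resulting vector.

Total rotation: (-60°) + 60° = 0°. Final vector: (0.9659, 0.2588)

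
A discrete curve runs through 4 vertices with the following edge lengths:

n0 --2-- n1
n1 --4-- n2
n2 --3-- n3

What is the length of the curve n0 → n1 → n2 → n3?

Arc length = 2 + 4 + 3 = 9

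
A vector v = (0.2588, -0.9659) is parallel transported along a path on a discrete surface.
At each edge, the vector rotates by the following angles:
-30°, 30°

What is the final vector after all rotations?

Total rotation: (-30°) + 30° = 0°. Final vector: (0.2588, -0.9659)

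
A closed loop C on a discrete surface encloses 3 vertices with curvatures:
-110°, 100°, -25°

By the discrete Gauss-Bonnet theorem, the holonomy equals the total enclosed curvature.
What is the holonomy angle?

Holonomy = total enclosed curvature = (-110°) + 100° + (-25°) = -35°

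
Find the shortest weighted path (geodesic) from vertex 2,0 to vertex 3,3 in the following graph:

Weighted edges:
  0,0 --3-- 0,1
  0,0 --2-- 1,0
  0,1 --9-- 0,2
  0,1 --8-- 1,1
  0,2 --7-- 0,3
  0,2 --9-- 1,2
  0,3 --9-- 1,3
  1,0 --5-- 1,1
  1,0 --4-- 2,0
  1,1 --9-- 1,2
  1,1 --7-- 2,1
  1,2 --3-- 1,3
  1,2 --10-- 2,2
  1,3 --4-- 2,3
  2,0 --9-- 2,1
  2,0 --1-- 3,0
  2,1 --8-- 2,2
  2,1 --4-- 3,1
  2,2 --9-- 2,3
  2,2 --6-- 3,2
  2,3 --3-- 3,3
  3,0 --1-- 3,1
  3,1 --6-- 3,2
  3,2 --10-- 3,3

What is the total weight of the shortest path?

Shortest path: 2,0 → 3,0 → 3,1 → 3,2 → 3,3, total weight = 18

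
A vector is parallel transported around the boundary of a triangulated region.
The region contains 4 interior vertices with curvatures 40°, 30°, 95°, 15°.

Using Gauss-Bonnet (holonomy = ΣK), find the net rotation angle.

Holonomy = total enclosed curvature = 40° + 30° + 95° + 15° = 180°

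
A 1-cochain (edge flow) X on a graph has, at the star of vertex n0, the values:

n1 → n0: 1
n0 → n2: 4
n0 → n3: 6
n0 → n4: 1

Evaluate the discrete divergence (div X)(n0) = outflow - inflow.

Divergence = sum of outgoing flows = (-1) + 4 + 6 + 1 = 10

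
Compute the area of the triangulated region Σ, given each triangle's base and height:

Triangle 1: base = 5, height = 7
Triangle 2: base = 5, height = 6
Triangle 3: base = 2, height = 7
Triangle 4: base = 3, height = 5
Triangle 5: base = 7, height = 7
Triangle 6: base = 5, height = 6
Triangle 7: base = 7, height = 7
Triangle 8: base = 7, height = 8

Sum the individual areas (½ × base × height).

(1/2)×5×7 + (1/2)×5×6 + (1/2)×2×7 + (1/2)×3×5 + (1/2)×7×7 + (1/2)×5×6 + (1/2)×7×7 + (1/2)×7×8 = 139.0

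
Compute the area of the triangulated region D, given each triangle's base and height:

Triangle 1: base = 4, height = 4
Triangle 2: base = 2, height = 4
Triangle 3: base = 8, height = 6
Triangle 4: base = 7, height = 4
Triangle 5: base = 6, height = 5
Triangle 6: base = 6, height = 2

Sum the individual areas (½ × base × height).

(1/2)×4×4 + (1/2)×2×4 + (1/2)×8×6 + (1/2)×7×4 + (1/2)×6×5 + (1/2)×6×2 = 71.0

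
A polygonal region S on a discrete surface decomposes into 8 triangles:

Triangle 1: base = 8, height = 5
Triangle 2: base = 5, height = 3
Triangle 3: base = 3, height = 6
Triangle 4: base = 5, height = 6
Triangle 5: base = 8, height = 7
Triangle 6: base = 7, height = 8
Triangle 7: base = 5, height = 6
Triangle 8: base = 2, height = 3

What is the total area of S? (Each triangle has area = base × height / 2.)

(1/2)×8×5 + (1/2)×5×3 + (1/2)×3×6 + (1/2)×5×6 + (1/2)×8×7 + (1/2)×7×8 + (1/2)×5×6 + (1/2)×2×3 = 125.5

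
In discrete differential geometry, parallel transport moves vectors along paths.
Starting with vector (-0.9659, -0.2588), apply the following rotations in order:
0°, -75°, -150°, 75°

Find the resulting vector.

Total rotation: 0° + (-75°) + (-150°) + 75° = -150°. Final vector: (0.7071, 0.7071)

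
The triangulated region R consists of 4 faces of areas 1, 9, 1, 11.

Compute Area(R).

1 + 9 + 1 + 11 = 22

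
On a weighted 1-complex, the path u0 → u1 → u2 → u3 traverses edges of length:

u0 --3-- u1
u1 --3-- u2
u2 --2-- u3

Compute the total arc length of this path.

Arc length = 3 + 3 + 2 = 8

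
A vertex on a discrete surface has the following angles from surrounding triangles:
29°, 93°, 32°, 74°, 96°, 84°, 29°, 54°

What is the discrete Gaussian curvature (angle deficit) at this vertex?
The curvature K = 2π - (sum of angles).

Sum of angles = 491°. K = 360° - 491° = -131° = -131π/180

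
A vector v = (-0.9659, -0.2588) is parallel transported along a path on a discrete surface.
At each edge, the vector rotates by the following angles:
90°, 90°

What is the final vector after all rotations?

Total rotation: 90° + 90° = 180°. Final vector: (0.9659, 0.2588)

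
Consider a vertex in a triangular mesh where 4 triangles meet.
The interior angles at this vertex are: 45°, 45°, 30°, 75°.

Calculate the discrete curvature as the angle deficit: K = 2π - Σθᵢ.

Sum of angles = 195°. K = 360° - 195° = 165°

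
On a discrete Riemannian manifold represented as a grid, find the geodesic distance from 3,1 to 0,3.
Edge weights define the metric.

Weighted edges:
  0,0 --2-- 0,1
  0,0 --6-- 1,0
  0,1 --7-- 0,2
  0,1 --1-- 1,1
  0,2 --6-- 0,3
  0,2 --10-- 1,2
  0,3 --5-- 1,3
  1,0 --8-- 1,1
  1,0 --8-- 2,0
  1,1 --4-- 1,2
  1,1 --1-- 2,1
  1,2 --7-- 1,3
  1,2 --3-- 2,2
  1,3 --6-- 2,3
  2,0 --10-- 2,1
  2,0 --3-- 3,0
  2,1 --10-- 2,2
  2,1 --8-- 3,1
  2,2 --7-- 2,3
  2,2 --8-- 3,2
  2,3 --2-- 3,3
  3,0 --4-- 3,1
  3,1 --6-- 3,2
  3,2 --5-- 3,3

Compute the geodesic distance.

Shortest path: 3,1 → 2,1 → 1,1 → 0,1 → 0,2 → 0,3, total weight = 23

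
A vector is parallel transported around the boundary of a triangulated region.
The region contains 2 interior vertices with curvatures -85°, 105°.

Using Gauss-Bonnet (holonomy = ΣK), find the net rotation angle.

Holonomy = total enclosed curvature = (-85°) + 105° = 20°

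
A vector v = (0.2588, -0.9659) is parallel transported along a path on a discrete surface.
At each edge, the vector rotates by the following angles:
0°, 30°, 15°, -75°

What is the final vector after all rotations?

Total rotation: 0° + 30° + 15° + (-75°) = -30°. Final vector: (-0.2588, -0.9659)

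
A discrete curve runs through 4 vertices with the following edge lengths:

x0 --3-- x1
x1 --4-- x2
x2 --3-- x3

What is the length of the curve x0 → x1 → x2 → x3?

Arc length = 3 + 4 + 3 = 10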